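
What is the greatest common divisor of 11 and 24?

gcd(24, 11):
  24 = 2×11 + 2
  11 = 5×2 + 1
  2 = 2×1
so gcd(24, 11) = 1.

1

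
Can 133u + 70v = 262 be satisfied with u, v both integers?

gcd(133, 70) = 7.
7 does not divide 262 (remainder 3), so no integer solutions.

no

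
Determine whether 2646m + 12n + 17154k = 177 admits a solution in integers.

no

gcd(2646, 12) = 6.
gcd(6, 17154) = 6.
6 does not divide 177 (remainder 3), so no integer solutions.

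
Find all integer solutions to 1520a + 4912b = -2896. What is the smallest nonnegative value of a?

234

gcd(4912, 1520):
  4912 = 3*1520 + 352
  1520 = 4*352 + 112
  352 = 3*112 + 16
  112 = 7*16
so gcd(4912, 1520) = 16.
16 divides -2896, so solutions exist.
Back-substitute for Bézout coefficients:
  16 = 352 - 3*112
  ... = 1520*(-42) + 4912*(13)
Scale by -2896/16 = -181: (a₀, b₀) = (7602, -2353).
General solution: a = 7602 + 307t, b = -2353 - 95t for integer t.
a ≥ 0: smallest is 7602 mod 307 = 234 (at t = -24), with b = -73.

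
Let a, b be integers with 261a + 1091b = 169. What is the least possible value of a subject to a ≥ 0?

gcd(1091, 261) = 1  (1091 = 4×261 + 47, 261 = 5×47 + 26, 47 = 1×26 + 21, 26 = 1×21 + 5, 21 = 4×5 + 1, 5 = 5×1).
1 divides 169, so solutions exist.
Back-substituting, 261×(-209) + 1091×(50) = 1.
Scale by 169/1 = 169: (a₀, b₀) = (-35321, 8450).
General solution: a = -35321 + 1091t, b = 8450 - 261t for integer t.
a ≥ 0: smallest is -35321 mod 1091 = 682 (at t = 33), with b = -163.

682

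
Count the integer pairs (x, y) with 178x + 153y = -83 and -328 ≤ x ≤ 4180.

gcd(178, 153):
  178 = 1*153 + 25
  153 = 6*25 + 3
  25 = 8*3 + 1
  3 = 3*1
so gcd(178, 153) = 1.
Back-substitute for Bézout coefficients:
  1 = 25 - 8*3
  ... = 178*(49) + 153*(-57)
Scale by -83: particular solution (-4067, 4731); reduce x mod 153: (64, -75).
General solution: x = 64 + 153t, y = -75 - 178t for integer t.
-328 ≤ 64 + 153t ≤ 4180 gives t ∈ [-2, 26], which is 29 values.

29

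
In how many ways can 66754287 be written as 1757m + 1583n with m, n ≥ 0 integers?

gcd(1757, 1583) = 1  (1757 = 1*1583 + 174, 1583 = 9*174 + 17, 174 = 10*17 + 4, 17 = 4*4 + 1, 4 = 4*1).
Back-substituting, 1757*(-373) + 1583*(414) = 1.
Scale by 66754287: one solution is (-24899349051, 27636274818). Reduce m mod 1583: (1460, 40549).
General: m = 1460 + 1583t, n = 40549 - 1757t.
m ≥ 0 ⇒ t ≥ 0; n ≥ 0 ⇒ t ≤ 23. So t ∈ [0, 23]: 24 solutions.

24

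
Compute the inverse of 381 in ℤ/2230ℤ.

2031

gcd(2230, 381) = 1  (2230 = 5*381 + 325, 381 = 1*325 + 56, 325 = 5*56 + 45, 56 = 1*45 + 11, 45 = 4*11 + 1, 11 = 11*1).
Back-substituting, 381*(-199) + 2230*(34) = 1.
So 381*-199 ≡ 1 (mod 2230), and -199 mod 2230 = 2031.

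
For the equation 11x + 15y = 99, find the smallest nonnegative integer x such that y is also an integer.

9

gcd(15, 11) = 1  (15 = 1×11 + 4, 11 = 2×4 + 3, 4 = 1×3 + 1, 3 = 3×1).
1 divides 99, so solutions exist.
Back-substituting, 11×(-4) + 15×(3) = 1.
Scale by 99/1 = 99: (x₀, y₀) = (-396, 297).
General solution: x = -396 + 15t, y = 297 - 11t for integer t.
x ≥ 0: smallest is -396 mod 15 = 9 (at t = 27), with y = 0.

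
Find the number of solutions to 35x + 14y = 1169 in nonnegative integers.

17

gcd(35, 14):
  35 = 2×14 + 7
  14 = 2×7
so gcd(35, 14) = 7.
Back-substitute for Bézout coefficients:
  7 = 35 - 2×14
  ... = 35×(1) + 14×(-2)
Scale by 167: one solution is (167, -334). Reduce x mod 2: (1, 81).
General: x = 1 + 2t, y = 81 - 5t.
x ≥ 0 ⇒ t ≥ 0; y ≥ 0 ⇒ t ≤ 16. So t ∈ [0, 16]: 17 solutions.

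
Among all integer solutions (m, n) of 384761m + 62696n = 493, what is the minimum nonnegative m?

3301

gcd(384761, 62696):
  384761 = 6*62696 + 8585
  62696 = 7*8585 + 2601
  8585 = 3*2601 + 782
  2601 = 3*782 + 255
  782 = 3*255 + 17
  255 = 15*17
so gcd(384761, 62696) = 17.
17 divides 493, so solutions exist.
Back-substitute for Bézout coefficients:
  17 = 782 - 3*255
  ... = 384761*(241) + 62696*(-1479)
Scale by 493/17 = 29: (m₀, n₀) = (6989, -42891).
General solution: m = 6989 + 3688t, n = -42891 - 22633t for integer t.
m ≥ 0: smallest is 6989 mod 3688 = 3301 (at t = -1), with n = -20258.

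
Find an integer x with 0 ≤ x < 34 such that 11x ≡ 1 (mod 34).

31

gcd(34, 11) = 1  (34 = 3×11 + 1, 11 = 11×1).
Back-substituting, 11×(-3) + 34×(1) = 1.
So 11×-3 ≡ 1 (mod 34), and -3 mod 34 = 31.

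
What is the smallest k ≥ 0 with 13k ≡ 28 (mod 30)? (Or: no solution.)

16

gcd(30, 13) = 1.
1 divides 28, so solutions exist.
By Bézout, 13·(7) + 30·(-3) = 1.
So 13·(7) ≡ 1 (mod 30); multiply by 28: k ≡ 196 (mod 30).
Smallest nonnegative: k = 196 mod 30 = 16.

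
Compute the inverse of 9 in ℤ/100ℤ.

89

gcd(100, 9):
  100 = 11×9 + 1
  9 = 9×1
so gcd(100, 9) = 1.
Back-substitute for Bézout coefficients:
  1 = 100 - 11×9
  ... = 9×(-11) + 100×(1)
So 9×-11 ≡ 1 (mod 100), and -11 mod 100 = 89.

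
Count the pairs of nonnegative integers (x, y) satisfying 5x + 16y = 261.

4

gcd(16, 5) = 1.
By Bézout, 5*(-3) + 16*(1) = 1.
One solution: (1, 16).
General: x = 1 + 16t, y = 16 - 5t.
x ≥ 0 ⇒ t ≥ 0; y ≥ 0 ⇒ t ≤ 3. So t ∈ [0, 3]: 4 solutions.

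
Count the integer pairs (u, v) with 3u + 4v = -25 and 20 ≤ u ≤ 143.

gcd(4, 3) = 1  (4 = 1*3 + 1, 3 = 3*1).
Back-substituting, 3*(-1) + 4*(1) = 1.
Scale by -25: particular solution (25, -25); reduce u mod 4: (1, -7).
General solution: u = 1 + 4t, v = -7 - 3t for integer t.
20 ≤ 1 + 4t ≤ 143 gives t ∈ [5, 35], which is 31 values.

31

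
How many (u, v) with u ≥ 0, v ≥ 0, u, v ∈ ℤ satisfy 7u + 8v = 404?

gcd(8, 7) = 1.
By Bézout, 7*(-1) + 8*(1) = 1.
One solution: (4, 47).
General: u = 4 + 8t, v = 47 - 7t.
u ≥ 0 ⇒ t ≥ 0; v ≥ 0 ⇒ t ≤ 6. So t ∈ [0, 6]: 7 solutions.

7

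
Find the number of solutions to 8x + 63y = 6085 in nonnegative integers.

gcd(63, 8) = 1  (63 = 7*8 + 7, 8 = 1*7 + 1, 7 = 7*1).
Back-substituting, 8*(8) + 63*(-1) = 1.
Scale by 6085: one solution is (48680, -6085). Reduce x mod 63: (44, 91).
General: x = 44 + 63t, y = 91 - 8t.
x ≥ 0 ⇒ t ≥ 0; y ≥ 0 ⇒ t ≤ 11. So t ∈ [0, 11]: 12 solutions.

12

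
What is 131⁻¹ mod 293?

gcd(293, 131) = 1.
By Bézout, 131×(85) + 293×(-38) = 1.
So 131×85 ≡ 1 (mod 293), and 85 mod 293 = 85.

85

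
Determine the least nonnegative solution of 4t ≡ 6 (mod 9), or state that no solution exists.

6

gcd(9, 4) = 1.
1 divides 6, so solutions exist.
By Bézout, 4×(-2) + 9×(1) = 1.
So 4×(-2) ≡ 1 (mod 9); multiply by 6: t ≡ -12 (mod 9).
Smallest nonnegative: t = -12 mod 9 = 6.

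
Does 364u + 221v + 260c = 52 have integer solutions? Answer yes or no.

yes

gcd(364, 221) = 13  (364 = 1·221 + 143, 221 = 1·143 + 78, 143 = 1·78 + 65, 78 = 1·65 + 13, 65 = 5·13).
gcd(13, 260) = 13.
13 divides 52, so integer solutions exist.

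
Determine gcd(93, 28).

1

gcd(93, 28):
  93 = 3*28 + 9
  28 = 3*9 + 1
  9 = 9*1
so gcd(93, 28) = 1.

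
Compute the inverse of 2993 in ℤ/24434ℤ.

1845

gcd(24434, 2993) = 1.
By Bézout, 2993×(1845) + 24434×(-226) = 1.
So 2993×1845 ≡ 1 (mod 24434), and 1845 mod 24434 = 1845.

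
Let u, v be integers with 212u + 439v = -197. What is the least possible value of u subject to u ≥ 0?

436

gcd(439, 212):
  439 = 2·212 + 15
  212 = 14·15 + 2
  15 = 7·2 + 1
  2 = 2·1
so gcd(439, 212) = 1.
1 divides -197, so solutions exist.
Back-substitute for Bézout coefficients:
  1 = 15 - 7·2
  ... = 212·(-205) + 439·(99)
Scale by -197/1 = -197: (u₀, v₀) = (40385, -19503).
General solution: u = 40385 + 439t, v = -19503 - 212t for integer t.
u ≥ 0: smallest is 40385 mod 439 = 436 (at t = -91), with v = -211.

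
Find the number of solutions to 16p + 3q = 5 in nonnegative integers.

0

gcd(16, 3) = 1.
By Bézout, 16×(1) + 3×(-5) = 1.
One solution: (2, -9).
General: p = 2 + 3t, q = -9 - 16t.
p ≥ 0 ⇒ t ≥ 0; q ≥ 0 ⇒ t ≤ -1. So t ∈ [0, -1]: 0 solutions.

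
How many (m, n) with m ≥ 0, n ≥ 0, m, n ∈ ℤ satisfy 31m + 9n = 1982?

7

gcd(31, 9) = 1.
By Bézout, 31*(-2) + 9*(7) = 1.
One solution: (5, 203).
General: m = 5 + 9t, n = 203 - 31t.
m ≥ 0 ⇒ t ≥ 0; n ≥ 0 ⇒ t ≤ 6. So t ∈ [0, 6]: 7 solutions.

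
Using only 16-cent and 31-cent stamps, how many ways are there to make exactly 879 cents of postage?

Need nonnegative integers with 16j + 31k = 879.
gcd(16, 31) = 1, and 16·(2) + 31·(-1) = 1.
So (j₀, k₀) = (1758, -879); general j = 1758 + 31t, k = -879 - 16t.
j ≥ 0 ⇒ t ≥ -56; k ≥ 0 ⇒ t ≤ -55. That's 2 values of t.

2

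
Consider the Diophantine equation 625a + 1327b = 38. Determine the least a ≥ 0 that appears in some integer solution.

809

gcd(1327, 625):
  1327 = 2×625 + 77
  625 = 8×77 + 9
  77 = 8×9 + 5
  9 = 1×5 + 4
  5 = 1×4 + 1
  4 = 4×1
so gcd(1327, 625) = 1.
1 divides 38, so solutions exist.
Back-substitute for Bézout coefficients:
  1 = 5 - 1×4
  ... = 625×(-293) + 1327×(138)
Scale by 38/1 = 38: (a₀, b₀) = (-11134, 5244).
General solution: a = -11134 + 1327t, b = 5244 - 625t for integer t.
a ≥ 0: smallest is -11134 mod 1327 = 809 (at t = 9), with b = -381.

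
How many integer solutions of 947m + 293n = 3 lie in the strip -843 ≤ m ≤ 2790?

13

gcd(947, 293):
  947 = 3*293 + 68
  293 = 4*68 + 21
  68 = 3*21 + 5
  21 = 4*5 + 1
  5 = 5*1
so gcd(947, 293) = 1.
Back-substitute for Bézout coefficients:
  1 = 21 - 4*5
  ... = 947*(-56) + 293*(181)
Scale by 3: particular solution (-168, 543); reduce m mod 293: (125, -404).
General solution: m = 125 + 293t, n = -404 - 947t for integer t.
-843 ≤ 125 + 293t ≤ 2790 gives t ∈ [-3, 9], which is 13 values.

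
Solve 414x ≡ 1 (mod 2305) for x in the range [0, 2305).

gcd(2305, 414) = 1.
By Bézout, 414·(-206) + 2305·(37) = 1.
So 414·-206 ≡ 1 (mod 2305), and -206 mod 2305 = 2099.

2099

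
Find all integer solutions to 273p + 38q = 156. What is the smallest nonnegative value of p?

6

gcd(273, 38):
  273 = 7×38 + 7
  38 = 5×7 + 3
  7 = 2×3 + 1
  3 = 3×1
so gcd(273, 38) = 1.
1 divides 156, so solutions exist.
Back-substitute for Bézout coefficients:
  1 = 7 - 2×3
  ... = 273×(11) + 38×(-79)
Scale by 156/1 = 156: (p₀, q₀) = (1716, -12324).
General solution: p = 1716 + 38t, q = -12324 - 273t for integer t.
p ≥ 0: smallest is 1716 mod 38 = 6 (at t = -45), with q = -39.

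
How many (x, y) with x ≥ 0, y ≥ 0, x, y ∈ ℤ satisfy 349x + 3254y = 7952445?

gcd(3254, 349):
  3254 = 9*349 + 113
  349 = 3*113 + 10
  113 = 11*10 + 3
  10 = 3*3 + 1
  3 = 3*1
so gcd(3254, 349) = 1.
Back-substitute for Bézout coefficients:
  1 = 10 - 3*3
  ... = 349*(979) + 3254*(-105)
Scale by 7952445: one solution is (7785443655, -835006725). Reduce x mod 3254: (1351, 2299).
General: x = 1351 + 3254t, y = 2299 - 349t.
x ≥ 0 ⇒ t ≥ 0; y ≥ 0 ⇒ t ≤ 6. So t ∈ [0, 6]: 7 solutions.

7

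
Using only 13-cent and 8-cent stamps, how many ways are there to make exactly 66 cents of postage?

Need nonnegative integers with 13j + 8k = 66.
gcd(13, 8) = 1, and 13·(-3) + 8·(5) = 1.
So (j₀, k₀) = (-198, 330); general j = -198 + 8t, k = 330 - 13t.
j ≥ 0 ⇒ t ≥ 25; k ≥ 0 ⇒ t ≤ 25. That's 1 value of t.

1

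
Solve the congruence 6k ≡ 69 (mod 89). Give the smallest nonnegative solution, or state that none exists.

gcd(89, 6):
  89 = 14×6 + 5
  6 = 1×5 + 1
  5 = 5×1
so gcd(89, 6) = 1.
1 divides 69, so solutions exist.
Back-substitute for Bézout coefficients:
  1 = 6 - 1×5
  ... = 6×(15) + 89×(-1)
So 6×(15) ≡ 1 (mod 89); multiply by 69: k ≡ 1035 (mod 89).
Smallest nonnegative: k = 1035 mod 89 = 56.

56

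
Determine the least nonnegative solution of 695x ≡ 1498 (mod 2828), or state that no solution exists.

gcd(2828, 695):
  2828 = 4·695 + 48
  695 = 14·48 + 23
  48 = 2·23 + 2
  23 = 11·2 + 1
  2 = 2·1
so gcd(2828, 695) = 1.
1 divides 1498, so solutions exist.
Back-substitute for Bézout coefficients:
  1 = 23 - 11·2
  ... = 695·(1355) + 2828·(-333)
So 695·(1355) ≡ 1 (mod 2828); multiply by 1498: x ≡ 2029790 (mod 2828).
Smallest nonnegative: x = 2029790 mod 2828 = 2114.

2114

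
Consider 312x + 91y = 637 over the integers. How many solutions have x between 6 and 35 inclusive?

gcd(312, 91) = 13.
By Bézout, 312×(-2) + 91×(7) = 13.
Particular solution: (0, 7).
General solution: x = 0 + 7t, y = 7 - 24t for integer t.
6 ≤ 0 + 7t ≤ 35 gives t ∈ [1, 5], which is 5 values.

5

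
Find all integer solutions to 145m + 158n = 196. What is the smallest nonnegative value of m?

70

gcd(158, 145):
  158 = 1×145 + 13
  145 = 11×13 + 2
  13 = 6×2 + 1
  2 = 2×1
so gcd(158, 145) = 1.
1 divides 196, so solutions exist.
Back-substitute for Bézout coefficients:
  1 = 13 - 6×2
  ... = 145×(-73) + 158×(67)
Scale by 196/1 = 196: (m₀, n₀) = (-14308, 13132).
General solution: m = -14308 + 158t, n = 13132 - 145t for integer t.
m ≥ 0: smallest is -14308 mod 158 = 70 (at t = 91), with n = -63.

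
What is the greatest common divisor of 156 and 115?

1

gcd(156, 115):
  156 = 1×115 + 41
  115 = 2×41 + 33
  41 = 1×33 + 8
  33 = 4×8 + 1
  8 = 8×1
so gcd(156, 115) = 1.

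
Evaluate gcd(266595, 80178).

gcd(266595, 80178):
  266595 = 3*80178 + 26061
  80178 = 3*26061 + 1995
  26061 = 13*1995 + 126
  1995 = 15*126 + 105
  126 = 1*105 + 21
  105 = 5*21
so gcd(266595, 80178) = 21.

21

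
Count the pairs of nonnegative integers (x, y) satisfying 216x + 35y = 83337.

gcd(216, 35):
  216 = 6*35 + 6
  35 = 5*6 + 5
  6 = 1*5 + 1
  5 = 5*1
so gcd(216, 35) = 1.
Back-substitute for Bézout coefficients:
  1 = 6 - 1*5
  ... = 216*(6) + 35*(-37)
Scale by 83337: one solution is (500022, -3083469). Reduce x mod 35: (12, 2307).
General: x = 12 + 35t, y = 2307 - 216t.
x ≥ 0 ⇒ t ≥ 0; y ≥ 0 ⇒ t ≤ 10. So t ∈ [0, 10]: 11 solutions.

11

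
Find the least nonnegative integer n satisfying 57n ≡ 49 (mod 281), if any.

gcd(281, 57):
  281 = 4*57 + 53
  57 = 1*53 + 4
  53 = 13*4 + 1
  4 = 4*1
so gcd(281, 57) = 1.
1 divides 49, so solutions exist.
Back-substitute for Bézout coefficients:
  1 = 53 - 13*4
  ... = 57*(-69) + 281*(14)
So 57*(-69) ≡ 1 (mod 281); multiply by 49: n ≡ -3381 (mod 281).
Smallest nonnegative: n = -3381 mod 281 = 272.

272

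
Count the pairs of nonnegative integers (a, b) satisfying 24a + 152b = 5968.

13

gcd(152, 24) = 8  (152 = 6·24 + 8, 24 = 3·8).
Back-substituting, 24·(-6) + 152·(1) = 8.
Scale by 746: one solution is (-4476, 746). Reduce a mod 19: (8, 38).
General: a = 8 + 19t, b = 38 - 3t.
a ≥ 0 ⇒ t ≥ 0; b ≥ 0 ⇒ t ≤ 12. So t ∈ [0, 12]: 13 solutions.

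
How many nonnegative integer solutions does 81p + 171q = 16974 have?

11

gcd(171, 81) = 9  (171 = 2·81 + 9, 81 = 9·9).
Back-substituting, 81·(-2) + 171·(1) = 9.
Scale by 1886: one solution is (-3772, 1886). Reduce p mod 19: (9, 95).
General: p = 9 + 19t, q = 95 - 9t.
p ≥ 0 ⇒ t ≥ 0; q ≥ 0 ⇒ t ≤ 10. So t ∈ [0, 10]: 11 solutions.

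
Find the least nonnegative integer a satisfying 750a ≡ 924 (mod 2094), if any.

152

gcd(2094, 750):
  2094 = 2·750 + 594
  750 = 1·594 + 156
  594 = 3·156 + 126
  156 = 1·126 + 30
  126 = 4·30 + 6
  30 = 5·6
so gcd(2094, 750) = 6.
6 divides 924, so solutions exist.
Back-substitute for Bézout coefficients:
  6 = 126 - 4·30
  ... = 750·(-67) + 2094·(24)
So 750·(-67) ≡ 6 (mod 2094); multiply by 154: a ≡ -10318 (mod 349).
Smallest nonnegative: a = -10318 mod 349 = 152.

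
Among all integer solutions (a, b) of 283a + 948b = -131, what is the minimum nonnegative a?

gcd(948, 283) = 1.
1 divides -131, so solutions exist.
By Bézout, 283·(67) + 948·(-20) = 1.
Scale by -131/1 = -131: (a₀, b₀) = (-8777, 2620).
General solution: a = -8777 + 948t, b = 2620 - 283t for integer t.
a ≥ 0: smallest is -8777 mod 948 = 703 (at t = 10), with b = -210.

703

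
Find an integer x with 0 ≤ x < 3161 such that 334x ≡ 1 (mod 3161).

gcd(3161, 334) = 1.
By Bézout, 334·(-1448) + 3161·(153) = 1.
So 334·-1448 ≡ 1 (mod 3161), and -1448 mod 3161 = 1713.

1713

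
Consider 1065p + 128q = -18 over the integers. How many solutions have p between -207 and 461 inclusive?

6

gcd(1065, 128) = 1.
By Bézout, 1065·(25) + 128·(-208) = 1.
Particular solution: (62, -516).
General solution: p = 62 + 128t, q = -516 - 1065t for integer t.
-207 ≤ 62 + 128t ≤ 461 gives t ∈ [-2, 3], which is 6 values.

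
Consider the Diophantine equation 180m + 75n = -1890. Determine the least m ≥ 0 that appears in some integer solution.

gcd(180, 75) = 15  (180 = 2*75 + 30, 75 = 2*30 + 15, 30 = 2*15).
15 divides -1890, so solutions exist.
Back-substituting, 180*(-2) + 75*(5) = 15.
Scale by -1890/15 = -126: (m₀, n₀) = (252, -630).
General solution: m = 252 + 5t, n = -630 - 12t for integer t.
m ≥ 0: smallest is 252 mod 5 = 2 (at t = -50), with n = -30.

2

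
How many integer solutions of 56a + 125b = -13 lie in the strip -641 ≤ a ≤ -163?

4

gcd(125, 56):
  125 = 2*56 + 13
  56 = 4*13 + 4
  13 = 3*4 + 1
  4 = 4*1
so gcd(125, 56) = 1.
Back-substitute for Bézout coefficients:
  1 = 13 - 3*4
  ... = 56*(-29) + 125*(13)
Scale by -13: particular solution (377, -169); reduce a mod 125: (2, -1).
General solution: a = 2 + 125t, b = -1 - 56t for integer t.
-641 ≤ 2 + 125t ≤ -163 gives t ∈ [-5, -2], which is 4 values.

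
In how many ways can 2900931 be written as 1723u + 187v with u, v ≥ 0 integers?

gcd(1723, 187) = 1.
By Bézout, 1723×(-14) + 187×(129) = 1.
One solution: (0, 15513).
General: u = 0 + 187t, v = 15513 - 1723t.
u ≥ 0 ⇒ t ≥ 0; v ≥ 0 ⇒ t ≤ 9. So t ∈ [0, 9]: 10 solutions.

10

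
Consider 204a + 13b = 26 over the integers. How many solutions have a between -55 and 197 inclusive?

20

gcd(204, 13) = 1  (204 = 15*13 + 9, 13 = 1*9 + 4, 9 = 2*4 + 1, 4 = 4*1).
Back-substituting, 204*(3) + 13*(-47) = 1.
Scale by 26: particular solution (78, -1222); reduce a mod 13: (0, 2).
General solution: a = 0 + 13t, b = 2 - 204t for integer t.
-55 ≤ 0 + 13t ≤ 197 gives t ∈ [-4, 15], which is 20 values.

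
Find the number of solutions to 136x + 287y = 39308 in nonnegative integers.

1

gcd(287, 136) = 1  (287 = 2*136 + 15, 136 = 9*15 + 1, 15 = 15*1).
Back-substituting, 136*(19) + 287*(-9) = 1.
Scale by 39308: one solution is (746852, -353772). Reduce x mod 287: (78, 100).
General: x = 78 + 287t, y = 100 - 136t.
x ≥ 0 ⇒ t ≥ 0; y ≥ 0 ⇒ t ≤ 0. So t ∈ [0, 0]: 1 solution.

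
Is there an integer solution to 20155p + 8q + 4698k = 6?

yes

gcd(20155, 8):
  20155 = 2519×8 + 3
  8 = 2×3 + 2
  3 = 1×2 + 1
  2 = 2×1
so gcd(20155, 8) = 1.
gcd(1, 4698) = 1.
1 divides 6, so integer solutions exist.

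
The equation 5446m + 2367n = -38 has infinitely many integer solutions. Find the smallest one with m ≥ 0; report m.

2347

gcd(5446, 2367):
  5446 = 2*2367 + 712
  2367 = 3*712 + 231
  712 = 3*231 + 19
  231 = 12*19 + 3
  19 = 6*3 + 1
  3 = 3*1
so gcd(5446, 2367) = 1.
1 divides -38, so solutions exist.
Back-substitute for Bézout coefficients:
  1 = 19 - 6*3
  ... = 5446*(748) + 2367*(-1721)
Scale by -38/1 = -38: (m₀, n₀) = (-28424, 65398).
General solution: m = -28424 + 2367t, n = 65398 - 5446t for integer t.
m ≥ 0: smallest is -28424 mod 2367 = 2347 (at t = 13), with n = -5400.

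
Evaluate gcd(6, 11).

gcd(11, 6):
  11 = 1·6 + 5
  6 = 1·5 + 1
  5 = 5·1
so gcd(11, 6) = 1.

1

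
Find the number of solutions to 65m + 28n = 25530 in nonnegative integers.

14

gcd(65, 28) = 1  (65 = 2*28 + 9, 28 = 3*9 + 1, 9 = 9*1).
Back-substituting, 65*(-3) + 28*(7) = 1.
Scale by 25530: one solution is (-76590, 178710). Reduce m mod 28: (18, 870).
General: m = 18 + 28t, n = 870 - 65t.
m ≥ 0 ⇒ t ≥ 0; n ≥ 0 ⇒ t ≤ 13. So t ∈ [0, 13]: 14 solutions.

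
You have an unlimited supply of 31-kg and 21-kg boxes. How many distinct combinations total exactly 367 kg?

1

Need nonnegative integers with 31j + 21k = 367.
gcd(31, 21) = 1, and 31·(-2) + 21·(3) = 1.
So (j₀, k₀) = (-734, 1101); general j = -734 + 21t, k = 1101 - 31t.
j ≥ 0 ⇒ t ≥ 35; k ≥ 0 ⇒ t ≤ 35. That's 1 value of t.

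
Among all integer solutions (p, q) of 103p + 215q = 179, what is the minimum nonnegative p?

8

gcd(215, 103) = 1  (215 = 2*103 + 9, 103 = 11*9 + 4, 9 = 2*4 + 1, 4 = 4*1).
1 divides 179, so solutions exist.
Back-substituting, 103*(-48) + 215*(23) = 1.
Scale by 179/1 = 179: (p₀, q₀) = (-8592, 4117).
General solution: p = -8592 + 215t, q = 4117 - 103t for integer t.
p ≥ 0: smallest is -8592 mod 215 = 8 (at t = 40), with q = -3.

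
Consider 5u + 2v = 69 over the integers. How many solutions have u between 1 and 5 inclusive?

3

gcd(5, 2) = 1  (5 = 2·2 + 1, 2 = 2·1).
Back-substituting, 5·(1) + 2·(-2) = 1.
Scale by 69: particular solution (69, -138); reduce u mod 2: (1, 32).
General solution: u = 1 + 2t, v = 32 - 5t for integer t.
1 ≤ 1 + 2t ≤ 5 gives t ∈ [0, 2], which is 3 values.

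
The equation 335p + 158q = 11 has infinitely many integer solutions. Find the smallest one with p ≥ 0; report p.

117

gcd(335, 158):
  335 = 2×158 + 19
  158 = 8×19 + 6
  19 = 3×6 + 1
  6 = 6×1
so gcd(335, 158) = 1.
1 divides 11, so solutions exist.
Back-substitute for Bézout coefficients:
  1 = 19 - 3×6
  ... = 335×(25) + 158×(-53)
Scale by 11/1 = 11: (p₀, q₀) = (275, -583).
General solution: p = 275 + 158t, q = -583 - 335t for integer t.
p ≥ 0: smallest is 275 mod 158 = 117 (at t = -1), with q = -248.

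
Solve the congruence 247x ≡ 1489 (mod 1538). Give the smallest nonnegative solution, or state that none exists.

1351

gcd(1538, 247) = 1.
1 divides 1489, so solutions exist.
By Bézout, 247*(-467) + 1538*(75) = 1.
So 247*(-467) ≡ 1 (mod 1538); multiply by 1489: x ≡ -695363 (mod 1538).
Smallest nonnegative: x = -695363 mod 1538 = 1351.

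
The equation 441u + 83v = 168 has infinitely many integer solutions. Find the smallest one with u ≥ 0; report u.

gcd(441, 83):
  441 = 5*83 + 26
  83 = 3*26 + 5
  26 = 5*5 + 1
  5 = 5*1
so gcd(441, 83) = 1.
1 divides 168, so solutions exist.
Back-substitute for Bézout coefficients:
  1 = 26 - 5*5
  ... = 441*(16) + 83*(-85)
Scale by 168/1 = 168: (u₀, v₀) = (2688, -14280).
General solution: u = 2688 + 83t, v = -14280 - 441t for integer t.
u ≥ 0: smallest is 2688 mod 83 = 32 (at t = -32), with v = -168.

32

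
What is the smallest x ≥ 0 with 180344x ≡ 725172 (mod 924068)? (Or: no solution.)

gcd(924068, 180344) = 4  (924068 = 5*180344 + 22348, 180344 = 8*22348 + 1560, 22348 = 14*1560 + 508, 1560 = 3*508 + 36, 508 = 14*36 + 4, 36 = 9*4).
4 divides 725172, so solutions exist.
Back-substituting, 180344*(-25471) + 924068*(4971) = 4.
So 180344*(-25471) ≡ 4 (mod 924068); multiply by 181293: x ≡ -4617714003 (mod 231017).
Smallest nonnegative: x = -4617714003 mod 231017 = 84810.

84810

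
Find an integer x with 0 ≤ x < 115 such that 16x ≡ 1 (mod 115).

36

gcd(115, 16) = 1  (115 = 7·16 + 3, 16 = 5·3 + 1, 3 = 3·1).
Back-substituting, 16·(36) + 115·(-5) = 1.
So 16·36 ≡ 1 (mod 115), and 36 mod 115 = 36.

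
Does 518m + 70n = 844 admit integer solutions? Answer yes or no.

gcd(518, 70) = 14.
14 does not divide 844 (remainder 4), so no integer solutions.

no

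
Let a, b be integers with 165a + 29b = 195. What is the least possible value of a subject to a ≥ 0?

17

gcd(165, 29) = 1.
1 divides 195, so solutions exist.
By Bézout, 165·(-13) + 29·(74) = 1.
Scale by 195/1 = 195: (a₀, b₀) = (-2535, 14430).
General solution: a = -2535 + 29t, b = 14430 - 165t for integer t.
a ≥ 0: smallest is -2535 mod 29 = 17 (at t = 88), with b = -90.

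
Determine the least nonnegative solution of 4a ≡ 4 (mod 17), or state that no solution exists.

gcd(17, 4) = 1  (17 = 4·4 + 1, 4 = 4·1).
1 divides 4, so solutions exist.
Back-substituting, 4·(-4) + 17·(1) = 1.
So 4·(-4) ≡ 1 (mod 17); multiply by 4: a ≡ -16 (mod 17).
Smallest nonnegative: a = -16 mod 17 = 1.

1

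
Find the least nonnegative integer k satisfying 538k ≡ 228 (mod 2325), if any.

156

gcd(2325, 538):
  2325 = 4*538 + 173
  538 = 3*173 + 19
  173 = 9*19 + 2
  19 = 9*2 + 1
  2 = 2*1
so gcd(2325, 538) = 1.
1 divides 228, so solutions exist.
Back-substitute for Bézout coefficients:
  1 = 19 - 9*2
  ... = 538*(1102) + 2325*(-255)
So 538*(1102) ≡ 1 (mod 2325); multiply by 228: k ≡ 251256 (mod 2325).
Smallest nonnegative: k = 251256 mod 2325 = 156.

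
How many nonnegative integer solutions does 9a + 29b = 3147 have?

gcd(29, 9) = 1  (29 = 3·9 + 2, 9 = 4·2 + 1, 2 = 2·1).
Back-substituting, 9·(13) + 29·(-4) = 1.
Scale by 3147: one solution is (40911, -12588). Reduce a mod 29: (21, 102).
General: a = 21 + 29t, b = 102 - 9t.
a ≥ 0 ⇒ t ≥ 0; b ≥ 0 ⇒ t ≤ 11. So t ∈ [0, 11]: 12 solutions.

12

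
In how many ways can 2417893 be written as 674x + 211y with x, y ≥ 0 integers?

17

gcd(674, 211) = 1  (674 = 3*211 + 41, 211 = 5*41 + 6, 41 = 6*6 + 5, 6 = 1*5 + 1, 5 = 5*1).
Back-substituting, 674*(-36) + 211*(115) = 1.
Scale by 2417893: one solution is (-87044148, 278057695). Reduce x mod 211: (104, 11127).
General: x = 104 + 211t, y = 11127 - 674t.
x ≥ 0 ⇒ t ≥ 0; y ≥ 0 ⇒ t ≤ 16. So t ∈ [0, 16]: 17 solutions.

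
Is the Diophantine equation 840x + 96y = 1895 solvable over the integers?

no

gcd(840, 96) = 24.
24 does not divide 1895 (remainder 23), so no integer solutions.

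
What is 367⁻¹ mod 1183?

880

gcd(1183, 367) = 1  (1183 = 3×367 + 82, 367 = 4×82 + 39, 82 = 2×39 + 4, 39 = 9×4 + 3, 4 = 1×3 + 1, 3 = 3×1).
Back-substituting, 367×(-303) + 1183×(94) = 1.
So 367×-303 ≡ 1 (mod 1183), and -303 mod 1183 = 880.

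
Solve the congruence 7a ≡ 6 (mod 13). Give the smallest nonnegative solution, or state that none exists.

gcd(13, 7) = 1  (13 = 1×7 + 6, 7 = 1×6 + 1, 6 = 6×1).
1 divides 6, so solutions exist.
Back-substituting, 7×(2) + 13×(-1) = 1.
So 7×(2) ≡ 1 (mod 13); multiply by 6: a ≡ 12 (mod 13).
Smallest nonnegative: a = 12 mod 13 = 12.

12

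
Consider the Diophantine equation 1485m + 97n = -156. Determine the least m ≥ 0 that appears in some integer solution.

gcd(1485, 97):
  1485 = 15×97 + 30
  97 = 3×30 + 7
  30 = 4×7 + 2
  7 = 3×2 + 1
  2 = 2×1
so gcd(1485, 97) = 1.
1 divides -156, so solutions exist.
Back-substitute for Bézout coefficients:
  1 = 7 - 3×2
  ... = 1485×(-42) + 97×(643)
Scale by -156/1 = -156: (m₀, n₀) = (6552, -100308).
General solution: m = 6552 + 97t, n = -100308 - 1485t for integer t.
m ≥ 0: smallest is 6552 mod 97 = 53 (at t = -67), with n = -813.

53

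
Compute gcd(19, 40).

1

gcd(40, 19) = 1  (40 = 2*19 + 2, 19 = 9*2 + 1, 2 = 2*1).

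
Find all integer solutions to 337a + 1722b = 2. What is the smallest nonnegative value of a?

gcd(1722, 337) = 1.
1 divides 2, so solutions exist.
By Bézout, 337×(-419) + 1722×(82) = 1.
Scale by 2/1 = 2: (a₀, b₀) = (-838, 164).
General solution: a = -838 + 1722t, b = 164 - 337t for integer t.
a ≥ 0: smallest is -838 mod 1722 = 884 (at t = 1), with b = -173.

884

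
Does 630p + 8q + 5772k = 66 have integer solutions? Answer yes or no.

gcd(630, 8):
  630 = 78×8 + 6
  8 = 1×6 + 2
  6 = 3×2
so gcd(630, 8) = 2.
gcd(2, 5772) = 2.
2 divides 66, so integer solutions exist.

yes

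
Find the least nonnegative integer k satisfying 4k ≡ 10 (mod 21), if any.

13

gcd(21, 4) = 1.
1 divides 10, so solutions exist.
By Bézout, 4·(-5) + 21·(1) = 1.
So 4·(-5) ≡ 1 (mod 21); multiply by 10: k ≡ -50 (mod 21).
Smallest nonnegative: k = -50 mod 21 = 13.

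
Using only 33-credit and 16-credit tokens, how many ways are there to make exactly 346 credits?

Need nonnegative integers with 33j + 16k = 346.
gcd(33, 16) = 1, and 33·(1) + 16·(-2) = 1.
So (j₀, k₀) = (346, -692); general j = 346 + 16t, k = -692 - 33t.
j ≥ 0 ⇒ t ≥ -21; k ≥ 0 ⇒ t ≤ -21. That's 1 value of t.

1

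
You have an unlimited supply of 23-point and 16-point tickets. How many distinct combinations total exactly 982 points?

3

Need nonnegative integers with 23j + 16k = 982.
gcd(23, 16) = 1, and 23·(7) + 16·(-10) = 1.
So (j₀, k₀) = (6874, -9820); general j = 6874 + 16t, k = -9820 - 23t.
j ≥ 0 ⇒ t ≥ -429; k ≥ 0 ⇒ t ≤ -427. That's 3 values of t.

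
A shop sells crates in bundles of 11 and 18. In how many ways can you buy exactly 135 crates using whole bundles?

Need nonnegative integers with 11j + 18k = 135.
gcd(11, 18) = 1, and 11·(5) + 18·(-3) = 1.
So (j₀, k₀) = (675, -405); general j = 675 + 18t, k = -405 - 11t.
j ≥ 0 ⇒ t ≥ -37; k ≥ 0 ⇒ t ≤ -37. That's 1 value of t.

1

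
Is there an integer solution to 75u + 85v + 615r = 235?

yes

gcd(85, 75):
  85 = 1*75 + 10
  75 = 7*10 + 5
  10 = 2*5
so gcd(85, 75) = 5.
gcd(5, 615) = 5.
5 divides 235, so integer solutions exist.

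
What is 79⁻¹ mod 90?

49

gcd(90, 79) = 1.
By Bézout, 79·(-41) + 90·(36) = 1.
So 79·-41 ≡ 1 (mod 90), and -41 mod 90 = 49.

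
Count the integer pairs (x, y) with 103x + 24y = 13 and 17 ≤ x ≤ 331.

gcd(103, 24) = 1.
By Bézout, 103·(7) + 24·(-30) = 1.
Particular solution: (19, -81).
General solution: x = 19 + 24t, y = -81 - 103t for integer t.
17 ≤ 19 + 24t ≤ 331 gives t ∈ [0, 13], which is 14 values.

14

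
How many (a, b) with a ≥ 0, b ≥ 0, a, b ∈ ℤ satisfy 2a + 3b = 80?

gcd(3, 2) = 1  (3 = 1·2 + 1, 2 = 2·1).
Back-substituting, 2·(-1) + 3·(1) = 1.
Scale by 80: one solution is (-80, 80). Reduce a mod 3: (1, 26).
General: a = 1 + 3t, b = 26 - 2t.
a ≥ 0 ⇒ t ≥ 0; b ≥ 0 ⇒ t ≤ 13. So t ∈ [0, 13]: 14 solutions.

14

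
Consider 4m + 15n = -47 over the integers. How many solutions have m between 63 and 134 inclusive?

gcd(15, 4) = 1.
By Bézout, 4×(4) + 15×(-1) = 1.
Particular solution: (7, -5).
General solution: m = 7 + 15t, n = -5 - 4t for integer t.
63 ≤ 7 + 15t ≤ 134 gives t ∈ [4, 8], which is 5 values.

5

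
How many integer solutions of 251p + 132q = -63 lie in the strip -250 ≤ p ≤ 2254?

19

gcd(251, 132) = 1.
By Bézout, 251·(-61) + 132·(116) = 1.
Particular solution: (15, -29).
General solution: p = 15 + 132t, q = -29 - 251t for integer t.
-250 ≤ 15 + 132t ≤ 2254 gives t ∈ [-2, 16], which is 19 values.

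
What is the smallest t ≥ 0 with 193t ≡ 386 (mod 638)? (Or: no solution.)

2

gcd(638, 193):
  638 = 3×193 + 59
  193 = 3×59 + 16
  59 = 3×16 + 11
  16 = 1×11 + 5
  11 = 2×5 + 1
  5 = 5×1
so gcd(638, 193) = 1.
1 divides 386, so solutions exist.
Back-substitute for Bézout coefficients:
  1 = 11 - 2×5
  ... = 193×(-119) + 638×(36)
So 193×(-119) ≡ 1 (mod 638); multiply by 386: t ≡ -45934 (mod 638).
Smallest nonnegative: t = -45934 mod 638 = 2.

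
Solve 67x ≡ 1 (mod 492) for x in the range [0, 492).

235

gcd(492, 67) = 1  (492 = 7·67 + 23, 67 = 2·23 + 21, 23 = 1·21 + 2, 21 = 10·2 + 1, 2 = 2·1).
Back-substituting, 67·(235) + 492·(-32) = 1.
So 67·235 ≡ 1 (mod 492), and 235 mod 492 = 235.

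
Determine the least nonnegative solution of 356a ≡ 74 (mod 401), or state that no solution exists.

gcd(401, 356) = 1.
1 divides 74, so solutions exist.
By Bézout, 356*(98) + 401*(-87) = 1.
So 356*(98) ≡ 1 (mod 401); multiply by 74: a ≡ 7252 (mod 401).
Smallest nonnegative: a = 7252 mod 401 = 34.

34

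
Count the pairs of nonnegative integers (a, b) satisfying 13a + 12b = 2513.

gcd(13, 12) = 1.
By Bézout, 13·(1) + 12·(-1) = 1.
One solution: (5, 204).
General: a = 5 + 12t, b = 204 - 13t.
a ≥ 0 ⇒ t ≥ 0; b ≥ 0 ⇒ t ≤ 15. So t ∈ [0, 15]: 16 solutions.

16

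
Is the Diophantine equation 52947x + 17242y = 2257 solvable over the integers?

gcd(52947, 17242) = 37  (52947 = 3*17242 + 1221, 17242 = 14*1221 + 148, 1221 = 8*148 + 37, 148 = 4*37).
37 divides 2257, so integer solutions exist.

yes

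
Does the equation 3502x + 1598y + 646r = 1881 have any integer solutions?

no

gcd(3502, 1598) = 34.
gcd(34, 646) = 34.
34 does not divide 1881 (remainder 11), so no integer solutions.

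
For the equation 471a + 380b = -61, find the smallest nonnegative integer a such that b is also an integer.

gcd(471, 380):
  471 = 1*380 + 91
  380 = 4*91 + 16
  91 = 5*16 + 11
  16 = 1*11 + 5
  11 = 2*5 + 1
  5 = 5*1
so gcd(471, 380) = 1.
1 divides -61, so solutions exist.
Back-substitute for Bézout coefficients:
  1 = 11 - 2*5
  ... = 471*(71) + 380*(-88)
Scale by -61/1 = -61: (a₀, b₀) = (-4331, 5368).
General solution: a = -4331 + 380t, b = 5368 - 471t for integer t.
a ≥ 0: smallest is -4331 mod 380 = 229 (at t = 12), with b = -284.

229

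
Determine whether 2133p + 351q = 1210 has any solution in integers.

gcd(2133, 351):
  2133 = 6*351 + 27
  351 = 13*27
so gcd(2133, 351) = 27.
27 does not divide 1210 (remainder 22), so no integer solutions.

no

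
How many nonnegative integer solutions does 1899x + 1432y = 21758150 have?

8

gcd(1899, 1432) = 1.
By Bézout, 1899×(-693) + 1432×(919) = 1.
One solution: (706, 14258).
General: x = 706 + 1432t, y = 14258 - 1899t.
x ≥ 0 ⇒ t ≥ 0; y ≥ 0 ⇒ t ≤ 7. So t ∈ [0, 7]: 8 solutions.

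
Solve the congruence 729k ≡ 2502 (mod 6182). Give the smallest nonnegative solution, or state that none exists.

gcd(6182, 729) = 1  (6182 = 8·729 + 350, 729 = 2·350 + 29, 350 = 12·29 + 2, 29 = 14·2 + 1, 2 = 2·1).
1 divides 2502, so solutions exist.
Back-substituting, 729·(2985) + 6182·(-352) = 1.
So 729·(2985) ≡ 1 (mod 6182); multiply by 2502: k ≡ 7468470 (mod 6182).
Smallest nonnegative: k = 7468470 mod 6182 = 614.

614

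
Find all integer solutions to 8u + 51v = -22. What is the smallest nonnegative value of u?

gcd(51, 8):
  51 = 6×8 + 3
  8 = 2×3 + 2
  3 = 1×2 + 1
  2 = 2×1
so gcd(51, 8) = 1.
1 divides -22, so solutions exist.
Back-substitute for Bézout coefficients:
  1 = 3 - 1×2
  ... = 8×(-19) + 51×(3)
Scale by -22/1 = -22: (u₀, v₀) = (418, -66).
General solution: u = 418 + 51t, v = -66 - 8t for integer t.
u ≥ 0: smallest is 418 mod 51 = 10 (at t = -8), with v = -2.

10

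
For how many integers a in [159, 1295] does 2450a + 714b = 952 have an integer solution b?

23

gcd(2450, 714) = 14  (2450 = 3×714 + 308, 714 = 2×308 + 98, 308 = 3×98 + 14, 98 = 7×14).
Back-substituting, 2450×(7) + 714×(-24) = 14.
Scale by 68: particular solution (476, -1632); reduce a mod 51: (17, -57).
General solution: a = 17 + 51t, b = -57 - 175t for integer t.
159 ≤ 17 + 51t ≤ 1295 gives t ∈ [3, 25], which is 23 values.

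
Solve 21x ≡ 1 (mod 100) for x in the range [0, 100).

gcd(100, 21):
  100 = 4*21 + 16
  21 = 1*16 + 5
  16 = 3*5 + 1
  5 = 5*1
so gcd(100, 21) = 1.
Back-substitute for Bézout coefficients:
  1 = 16 - 3*5
  ... = 21*(-19) + 100*(4)
So 21*-19 ≡ 1 (mod 100), and -19 mod 100 = 81.

81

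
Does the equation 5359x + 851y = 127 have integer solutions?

gcd(5359, 851):
  5359 = 6*851 + 253
  851 = 3*253 + 92
  253 = 2*92 + 69
  92 = 1*69 + 23
  69 = 3*23
so gcd(5359, 851) = 23.
23 does not divide 127 (remainder 12), so no integer solutions.

no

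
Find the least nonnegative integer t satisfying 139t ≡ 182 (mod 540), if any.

518

gcd(540, 139):
  540 = 3*139 + 123
  139 = 1*123 + 16
  123 = 7*16 + 11
  16 = 1*11 + 5
  11 = 2*5 + 1
  5 = 5*1
so gcd(540, 139) = 1.
1 divides 182, so solutions exist.
Back-substitute for Bézout coefficients:
  1 = 11 - 2*5
  ... = 139*(-101) + 540*(26)
So 139*(-101) ≡ 1 (mod 540); multiply by 182: t ≡ -18382 (mod 540).
Smallest nonnegative: t = -18382 mod 540 = 518.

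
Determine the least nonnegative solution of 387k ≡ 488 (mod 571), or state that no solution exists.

47

gcd(571, 387) = 1.
1 divides 488, so solutions exist.
By Bézout, 387·(-90) + 571·(61) = 1.
So 387·(-90) ≡ 1 (mod 571); multiply by 488: k ≡ -43920 (mod 571).
Smallest nonnegative: k = -43920 mod 571 = 47.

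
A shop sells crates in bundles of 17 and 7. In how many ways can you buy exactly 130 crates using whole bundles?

1

Need nonnegative integers with 17j + 7k = 130.
gcd(17, 7) = 1, and 17·(-2) + 7·(5) = 1.
So (j₀, k₀) = (-260, 650); general j = -260 + 7t, k = 650 - 17t.
j ≥ 0 ⇒ t ≥ 38; k ≥ 0 ⇒ t ≤ 38. That's 1 value of t.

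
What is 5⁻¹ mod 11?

gcd(11, 5):
  11 = 2×5 + 1
  5 = 5×1
so gcd(11, 5) = 1.
Back-substitute for Bézout coefficients:
  1 = 11 - 2×5
  ... = 5×(-2) + 11×(1)
So 5×-2 ≡ 1 (mod 11), and -2 mod 11 = 9.

9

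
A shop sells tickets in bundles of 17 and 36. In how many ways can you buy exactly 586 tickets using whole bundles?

1

Need nonnegative integers with 17j + 36k = 586.
gcd(17, 36) = 1, and 17·(17) + 36·(-8) = 1.
So (j₀, k₀) = (9962, -4688); general j = 9962 + 36t, k = -4688 - 17t.
j ≥ 0 ⇒ t ≥ -276; k ≥ 0 ⇒ t ≤ -276. That's 1 value of t.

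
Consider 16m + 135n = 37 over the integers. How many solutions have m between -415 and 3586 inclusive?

29

gcd(135, 16):
  135 = 8×16 + 7
  16 = 2×7 + 2
  7 = 3×2 + 1
  2 = 2×1
so gcd(135, 16) = 1.
Back-substitute for Bézout coefficients:
  1 = 7 - 3×2
  ... = 16×(-59) + 135×(7)
Scale by 37: particular solution (-2183, 259); reduce m mod 135: (112, -13).
General solution: m = 112 + 135t, n = -13 - 16t for integer t.
-415 ≤ 112 + 135t ≤ 3586 gives t ∈ [-3, 25], which is 29 values.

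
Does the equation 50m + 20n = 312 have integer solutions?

gcd(50, 20):
  50 = 2*20 + 10
  20 = 2*10
so gcd(50, 20) = 10.
10 does not divide 312 (remainder 2), so no integer solutions.

no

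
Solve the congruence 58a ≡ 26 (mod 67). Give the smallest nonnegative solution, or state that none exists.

12

gcd(67, 58) = 1  (67 = 1*58 + 9, 58 = 6*9 + 4, 9 = 2*4 + 1, 4 = 4*1).
1 divides 26, so solutions exist.
Back-substituting, 58*(-15) + 67*(13) = 1.
So 58*(-15) ≡ 1 (mod 67); multiply by 26: a ≡ -390 (mod 67).
Smallest nonnegative: a = -390 mod 67 = 12.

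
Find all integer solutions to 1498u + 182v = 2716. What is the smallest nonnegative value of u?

4

gcd(1498, 182):
  1498 = 8×182 + 42
  182 = 4×42 + 14
  42 = 3×14
so gcd(1498, 182) = 14.
14 divides 2716, so solutions exist.
Back-substitute for Bézout coefficients:
  14 = 182 - 4×42
  ... = 1498×(-4) + 182×(33)
Scale by 2716/14 = 194: (u₀, v₀) = (-776, 6402).
General solution: u = -776 + 13t, v = 6402 - 107t for integer t.
u ≥ 0: smallest is -776 mod 13 = 4 (at t = 60), with v = -18.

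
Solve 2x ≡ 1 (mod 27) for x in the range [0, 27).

gcd(27, 2) = 1.
By Bézout, 2*(-13) + 27*(1) = 1.
So 2*-13 ≡ 1 (mod 27), and -13 mod 27 = 14.

14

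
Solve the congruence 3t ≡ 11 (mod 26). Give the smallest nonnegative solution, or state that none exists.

gcd(26, 3):
  26 = 8*3 + 2
  3 = 1*2 + 1
  2 = 2*1
so gcd(26, 3) = 1.
1 divides 11, so solutions exist.
Back-substitute for Bézout coefficients:
  1 = 3 - 1*2
  ... = 3*(9) + 26*(-1)
So 3*(9) ≡ 1 (mod 26); multiply by 11: t ≡ 99 (mod 26).
Smallest nonnegative: t = 99 mod 26 = 21.

21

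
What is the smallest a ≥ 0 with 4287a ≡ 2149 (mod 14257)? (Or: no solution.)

gcd(14257, 4287):
  14257 = 3·4287 + 1396
  4287 = 3·1396 + 99
  1396 = 14·99 + 10
  99 = 9·10 + 9
  10 = 1·9 + 1
  9 = 9·1
so gcd(14257, 4287) = 1.
1 divides 2149, so solutions exist.
Back-substitute for Bézout coefficients:
  1 = 10 - 1·9
  ... = 4287·(-1440) + 14257·(433)
So 4287·(-1440) ≡ 1 (mod 14257); multiply by 2149: a ≡ -3094560 (mod 14257).
Smallest nonnegative: a = -3094560 mod 14257 = 13466.

13466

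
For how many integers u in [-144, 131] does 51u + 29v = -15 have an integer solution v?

9

gcd(51, 29):
  51 = 1·29 + 22
  29 = 1·22 + 7
  22 = 3·7 + 1
  7 = 7·1
so gcd(51, 29) = 1.
Back-substitute for Bézout coefficients:
  1 = 22 - 3·7
  ... = 51·(4) + 29·(-7)
Scale by -15: particular solution (-60, 105); reduce u mod 29: (27, -48).
General solution: u = 27 + 29t, v = -48 - 51t for integer t.
-144 ≤ 27 + 29t ≤ 131 gives t ∈ [-5, 3], which is 9 values.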